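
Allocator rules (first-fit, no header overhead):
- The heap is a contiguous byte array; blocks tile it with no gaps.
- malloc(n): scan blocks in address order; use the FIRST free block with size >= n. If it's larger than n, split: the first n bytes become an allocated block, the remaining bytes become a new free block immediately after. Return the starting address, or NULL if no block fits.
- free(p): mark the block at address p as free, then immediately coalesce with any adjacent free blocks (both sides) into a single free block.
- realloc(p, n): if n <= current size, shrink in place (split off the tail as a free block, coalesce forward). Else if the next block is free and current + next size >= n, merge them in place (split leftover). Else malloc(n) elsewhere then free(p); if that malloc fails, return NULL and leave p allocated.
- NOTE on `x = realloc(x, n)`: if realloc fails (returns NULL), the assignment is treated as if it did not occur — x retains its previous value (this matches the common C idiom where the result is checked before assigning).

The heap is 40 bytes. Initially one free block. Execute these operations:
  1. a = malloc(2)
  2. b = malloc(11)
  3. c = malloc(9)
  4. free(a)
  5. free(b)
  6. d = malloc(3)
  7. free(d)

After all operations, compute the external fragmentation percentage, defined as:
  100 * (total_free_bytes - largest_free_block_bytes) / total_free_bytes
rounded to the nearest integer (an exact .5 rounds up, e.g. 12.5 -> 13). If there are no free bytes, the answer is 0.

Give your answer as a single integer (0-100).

Op 1: a = malloc(2) -> a = 0; heap: [0-1 ALLOC][2-39 FREE]
Op 2: b = malloc(11) -> b = 2; heap: [0-1 ALLOC][2-12 ALLOC][13-39 FREE]
Op 3: c = malloc(9) -> c = 13; heap: [0-1 ALLOC][2-12 ALLOC][13-21 ALLOC][22-39 FREE]
Op 4: free(a) -> (freed a); heap: [0-1 FREE][2-12 ALLOC][13-21 ALLOC][22-39 FREE]
Op 5: free(b) -> (freed b); heap: [0-12 FREE][13-21 ALLOC][22-39 FREE]
Op 6: d = malloc(3) -> d = 0; heap: [0-2 ALLOC][3-12 FREE][13-21 ALLOC][22-39 FREE]
Op 7: free(d) -> (freed d); heap: [0-12 FREE][13-21 ALLOC][22-39 FREE]
Free blocks: [13 18] total_free=31 largest=18 -> 100*(31-18)/31 = 1300/31 ≈ 41.935 -> rounds to 42

Answer: 42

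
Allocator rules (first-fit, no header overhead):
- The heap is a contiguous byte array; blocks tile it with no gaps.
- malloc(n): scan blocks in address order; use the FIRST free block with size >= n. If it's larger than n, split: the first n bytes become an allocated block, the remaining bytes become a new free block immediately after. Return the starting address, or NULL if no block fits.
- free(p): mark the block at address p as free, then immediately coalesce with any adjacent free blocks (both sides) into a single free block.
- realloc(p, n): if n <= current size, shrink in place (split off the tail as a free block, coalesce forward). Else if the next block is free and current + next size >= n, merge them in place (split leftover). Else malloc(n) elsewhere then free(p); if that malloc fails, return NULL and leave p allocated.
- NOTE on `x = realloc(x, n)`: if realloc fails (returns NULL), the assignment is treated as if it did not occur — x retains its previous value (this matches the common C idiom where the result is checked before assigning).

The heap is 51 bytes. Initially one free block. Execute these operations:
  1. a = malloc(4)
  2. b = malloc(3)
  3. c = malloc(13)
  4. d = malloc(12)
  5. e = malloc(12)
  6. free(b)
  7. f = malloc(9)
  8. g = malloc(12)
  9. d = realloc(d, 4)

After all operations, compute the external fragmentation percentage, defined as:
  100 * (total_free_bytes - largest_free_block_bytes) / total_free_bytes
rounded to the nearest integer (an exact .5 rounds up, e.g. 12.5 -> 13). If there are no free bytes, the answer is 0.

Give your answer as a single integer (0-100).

Answer: 56

Derivation:
Op 1: a = malloc(4) -> a = 0; heap: [0-3 ALLOC][4-50 FREE]
Op 2: b = malloc(3) -> b = 4; heap: [0-3 ALLOC][4-6 ALLOC][7-50 FREE]
Op 3: c = malloc(13) -> c = 7; heap: [0-3 ALLOC][4-6 ALLOC][7-19 ALLOC][20-50 FREE]
Op 4: d = malloc(12) -> d = 20; heap: [0-3 ALLOC][4-6 ALLOC][7-19 ALLOC][20-31 ALLOC][32-50 FREE]
Op 5: e = malloc(12) -> e = 32; heap: [0-3 ALLOC][4-6 ALLOC][7-19 ALLOC][20-31 ALLOC][32-43 ALLOC][44-50 FREE]
Op 6: free(b) -> (freed b); heap: [0-3 ALLOC][4-6 FREE][7-19 ALLOC][20-31 ALLOC][32-43 ALLOC][44-50 FREE]
Op 7: f = malloc(9) -> f = NULL; heap: [0-3 ALLOC][4-6 FREE][7-19 ALLOC][20-31 ALLOC][32-43 ALLOC][44-50 FREE]
Op 8: g = malloc(12) -> g = NULL; heap: [0-3 ALLOC][4-6 FREE][7-19 ALLOC][20-31 ALLOC][32-43 ALLOC][44-50 FREE]
Op 9: d = realloc(d, 4) -> d = 20; heap: [0-3 ALLOC][4-6 FREE][7-19 ALLOC][20-23 ALLOC][24-31 FREE][32-43 ALLOC][44-50 FREE]
Free blocks: [3 8 7] total_free=18 largest=8 -> 100*(18-8)/18 = 1000/18 ≈ 55.556 -> rounds to 56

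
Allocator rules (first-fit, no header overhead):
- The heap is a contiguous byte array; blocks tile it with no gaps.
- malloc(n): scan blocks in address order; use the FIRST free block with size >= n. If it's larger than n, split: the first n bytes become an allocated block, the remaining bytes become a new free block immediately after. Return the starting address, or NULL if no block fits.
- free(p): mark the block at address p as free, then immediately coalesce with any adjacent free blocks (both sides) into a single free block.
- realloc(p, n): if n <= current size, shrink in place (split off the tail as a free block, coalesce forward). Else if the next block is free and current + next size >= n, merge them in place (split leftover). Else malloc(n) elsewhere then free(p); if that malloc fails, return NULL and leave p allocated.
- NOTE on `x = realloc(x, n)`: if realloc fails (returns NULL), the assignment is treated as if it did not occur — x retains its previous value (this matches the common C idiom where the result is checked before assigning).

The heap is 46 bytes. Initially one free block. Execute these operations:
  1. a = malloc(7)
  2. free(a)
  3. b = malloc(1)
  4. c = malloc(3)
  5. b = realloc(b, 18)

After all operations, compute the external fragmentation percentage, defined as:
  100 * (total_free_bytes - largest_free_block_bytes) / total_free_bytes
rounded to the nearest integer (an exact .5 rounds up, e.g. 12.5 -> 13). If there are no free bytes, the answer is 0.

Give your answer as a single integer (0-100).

Answer: 4

Derivation:
Op 1: a = malloc(7) -> a = 0; heap: [0-6 ALLOC][7-45 FREE]
Op 2: free(a) -> (freed a); heap: [0-45 FREE]
Op 3: b = malloc(1) -> b = 0; heap: [0-0 ALLOC][1-45 FREE]
Op 4: c = malloc(3) -> c = 1; heap: [0-0 ALLOC][1-3 ALLOC][4-45 FREE]
Op 5: b = realloc(b, 18) -> b = 4; heap: [0-0 FREE][1-3 ALLOC][4-21 ALLOC][22-45 FREE]
Free blocks: [1 24] total_free=25 largest=24 -> 100*(25-24)/25 = 100/25 = 4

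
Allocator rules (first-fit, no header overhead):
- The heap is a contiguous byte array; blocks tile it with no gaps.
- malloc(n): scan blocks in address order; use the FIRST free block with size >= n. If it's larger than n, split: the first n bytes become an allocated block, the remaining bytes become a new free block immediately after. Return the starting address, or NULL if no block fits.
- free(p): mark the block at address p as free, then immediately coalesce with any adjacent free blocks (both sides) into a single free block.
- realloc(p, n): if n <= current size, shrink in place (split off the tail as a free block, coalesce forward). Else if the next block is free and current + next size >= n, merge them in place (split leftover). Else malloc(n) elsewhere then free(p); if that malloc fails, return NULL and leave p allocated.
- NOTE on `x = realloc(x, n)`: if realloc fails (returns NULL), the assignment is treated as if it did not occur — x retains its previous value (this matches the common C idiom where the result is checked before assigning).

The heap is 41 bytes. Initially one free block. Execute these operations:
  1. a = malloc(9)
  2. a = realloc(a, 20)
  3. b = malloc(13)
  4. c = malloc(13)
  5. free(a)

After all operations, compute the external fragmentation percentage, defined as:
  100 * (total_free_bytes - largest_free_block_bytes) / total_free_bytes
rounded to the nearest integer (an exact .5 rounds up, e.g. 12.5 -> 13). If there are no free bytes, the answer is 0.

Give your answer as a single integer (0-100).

Answer: 29

Derivation:
Op 1: a = malloc(9) -> a = 0; heap: [0-8 ALLOC][9-40 FREE]
Op 2: a = realloc(a, 20) -> a = 0; heap: [0-19 ALLOC][20-40 FREE]
Op 3: b = malloc(13) -> b = 20; heap: [0-19 ALLOC][20-32 ALLOC][33-40 FREE]
Op 4: c = malloc(13) -> c = NULL; heap: [0-19 ALLOC][20-32 ALLOC][33-40 FREE]
Op 5: free(a) -> (freed a); heap: [0-19 FREE][20-32 ALLOC][33-40 FREE]
Free blocks: [20 8] total_free=28 largest=20 -> 100*(28-20)/28 = 800/28 ≈ 28.571 -> rounds to 29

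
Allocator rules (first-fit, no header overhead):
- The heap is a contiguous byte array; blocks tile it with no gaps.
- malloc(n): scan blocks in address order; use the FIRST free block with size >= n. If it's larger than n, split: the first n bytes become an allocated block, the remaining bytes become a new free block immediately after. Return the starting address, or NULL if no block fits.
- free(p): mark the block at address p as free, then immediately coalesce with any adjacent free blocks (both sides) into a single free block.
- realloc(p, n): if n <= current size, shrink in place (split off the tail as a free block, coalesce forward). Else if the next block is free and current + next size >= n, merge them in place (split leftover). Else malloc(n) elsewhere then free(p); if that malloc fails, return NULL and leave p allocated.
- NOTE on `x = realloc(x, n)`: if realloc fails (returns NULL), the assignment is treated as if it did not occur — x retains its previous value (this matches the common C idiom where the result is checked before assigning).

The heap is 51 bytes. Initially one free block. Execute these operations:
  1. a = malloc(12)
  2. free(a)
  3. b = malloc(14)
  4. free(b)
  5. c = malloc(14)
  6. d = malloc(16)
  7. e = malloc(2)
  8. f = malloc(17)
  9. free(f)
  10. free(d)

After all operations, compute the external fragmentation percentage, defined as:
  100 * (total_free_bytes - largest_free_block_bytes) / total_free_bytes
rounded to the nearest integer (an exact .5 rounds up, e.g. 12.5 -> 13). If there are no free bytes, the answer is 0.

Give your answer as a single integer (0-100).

Op 1: a = malloc(12) -> a = 0; heap: [0-11 ALLOC][12-50 FREE]
Op 2: free(a) -> (freed a); heap: [0-50 FREE]
Op 3: b = malloc(14) -> b = 0; heap: [0-13 ALLOC][14-50 FREE]
Op 4: free(b) -> (freed b); heap: [0-50 FREE]
Op 5: c = malloc(14) -> c = 0; heap: [0-13 ALLOC][14-50 FREE]
Op 6: d = malloc(16) -> d = 14; heap: [0-13 ALLOC][14-29 ALLOC][30-50 FREE]
Op 7: e = malloc(2) -> e = 30; heap: [0-13 ALLOC][14-29 ALLOC][30-31 ALLOC][32-50 FREE]
Op 8: f = malloc(17) -> f = 32; heap: [0-13 ALLOC][14-29 ALLOC][30-31 ALLOC][32-48 ALLOC][49-50 FREE]
Op 9: free(f) -> (freed f); heap: [0-13 ALLOC][14-29 ALLOC][30-31 ALLOC][32-50 FREE]
Op 10: free(d) -> (freed d); heap: [0-13 ALLOC][14-29 FREE][30-31 ALLOC][32-50 FREE]
Free blocks: [16 19] total_free=35 largest=19 -> 100*(35-19)/35 = 1600/35 ≈ 45.714 -> rounds to 46

Answer: 46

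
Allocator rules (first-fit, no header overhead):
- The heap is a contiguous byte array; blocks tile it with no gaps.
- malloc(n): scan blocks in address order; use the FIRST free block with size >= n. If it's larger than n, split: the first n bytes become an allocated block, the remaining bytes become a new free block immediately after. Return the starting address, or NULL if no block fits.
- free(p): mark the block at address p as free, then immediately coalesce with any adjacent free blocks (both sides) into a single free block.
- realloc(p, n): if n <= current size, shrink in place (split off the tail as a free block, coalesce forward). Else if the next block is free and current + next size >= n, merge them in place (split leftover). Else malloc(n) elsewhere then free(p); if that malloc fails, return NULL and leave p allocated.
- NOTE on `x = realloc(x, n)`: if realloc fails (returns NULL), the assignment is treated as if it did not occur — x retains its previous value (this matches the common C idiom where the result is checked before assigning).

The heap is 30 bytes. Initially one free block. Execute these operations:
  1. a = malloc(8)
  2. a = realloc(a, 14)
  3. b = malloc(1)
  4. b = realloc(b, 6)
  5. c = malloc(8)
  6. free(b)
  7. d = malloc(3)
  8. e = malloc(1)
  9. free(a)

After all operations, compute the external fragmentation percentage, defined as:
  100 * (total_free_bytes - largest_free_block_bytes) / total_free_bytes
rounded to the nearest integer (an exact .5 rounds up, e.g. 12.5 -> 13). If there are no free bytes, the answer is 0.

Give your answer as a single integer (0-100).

Op 1: a = malloc(8) -> a = 0; heap: [0-7 ALLOC][8-29 FREE]
Op 2: a = realloc(a, 14) -> a = 0; heap: [0-13 ALLOC][14-29 FREE]
Op 3: b = malloc(1) -> b = 14; heap: [0-13 ALLOC][14-14 ALLOC][15-29 FREE]
Op 4: b = realloc(b, 6) -> b = 14; heap: [0-13 ALLOC][14-19 ALLOC][20-29 FREE]
Op 5: c = malloc(8) -> c = 20; heap: [0-13 ALLOC][14-19 ALLOC][20-27 ALLOC][28-29 FREE]
Op 6: free(b) -> (freed b); heap: [0-13 ALLOC][14-19 FREE][20-27 ALLOC][28-29 FREE]
Op 7: d = malloc(3) -> d = 14; heap: [0-13 ALLOC][14-16 ALLOC][17-19 FREE][20-27 ALLOC][28-29 FREE]
Op 8: e = malloc(1) -> e = 17; heap: [0-13 ALLOC][14-16 ALLOC][17-17 ALLOC][18-19 FREE][20-27 ALLOC][28-29 FREE]
Op 9: free(a) -> (freed a); heap: [0-13 FREE][14-16 ALLOC][17-17 ALLOC][18-19 FREE][20-27 ALLOC][28-29 FREE]
Free blocks: [14 2 2] total_free=18 largest=14 -> 100*(18-14)/18 = 400/18 ≈ 22.222 -> rounds to 22

Answer: 22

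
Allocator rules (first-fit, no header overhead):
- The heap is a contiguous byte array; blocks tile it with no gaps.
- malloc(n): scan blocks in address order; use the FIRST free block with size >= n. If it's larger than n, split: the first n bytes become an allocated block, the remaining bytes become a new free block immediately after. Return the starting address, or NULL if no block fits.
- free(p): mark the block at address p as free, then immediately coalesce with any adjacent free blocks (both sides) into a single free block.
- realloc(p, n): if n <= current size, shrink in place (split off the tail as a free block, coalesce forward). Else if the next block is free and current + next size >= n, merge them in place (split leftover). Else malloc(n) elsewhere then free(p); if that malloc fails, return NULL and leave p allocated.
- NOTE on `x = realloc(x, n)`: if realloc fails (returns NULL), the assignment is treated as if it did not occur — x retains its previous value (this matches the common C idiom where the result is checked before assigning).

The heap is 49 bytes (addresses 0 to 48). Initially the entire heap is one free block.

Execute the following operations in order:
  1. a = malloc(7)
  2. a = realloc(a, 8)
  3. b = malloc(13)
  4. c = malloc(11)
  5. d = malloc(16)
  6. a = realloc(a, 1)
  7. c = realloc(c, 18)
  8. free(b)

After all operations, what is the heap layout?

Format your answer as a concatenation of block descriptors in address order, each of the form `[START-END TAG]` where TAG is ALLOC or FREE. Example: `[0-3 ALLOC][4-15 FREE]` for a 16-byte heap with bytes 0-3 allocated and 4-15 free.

Answer: [0-0 ALLOC][1-20 FREE][21-31 ALLOC][32-47 ALLOC][48-48 FREE]

Derivation:
Op 1: a = malloc(7) -> a = 0; heap: [0-6 ALLOC][7-48 FREE]
Op 2: a = realloc(a, 8) -> a = 0; heap: [0-7 ALLOC][8-48 FREE]
Op 3: b = malloc(13) -> b = 8; heap: [0-7 ALLOC][8-20 ALLOC][21-48 FREE]
Op 4: c = malloc(11) -> c = 21; heap: [0-7 ALLOC][8-20 ALLOC][21-31 ALLOC][32-48 FREE]
Op 5: d = malloc(16) -> d = 32; heap: [0-7 ALLOC][8-20 ALLOC][21-31 ALLOC][32-47 ALLOC][48-48 FREE]
Op 6: a = realloc(a, 1) -> a = 0; heap: [0-0 ALLOC][1-7 FREE][8-20 ALLOC][21-31 ALLOC][32-47 ALLOC][48-48 FREE]
Op 7: c = realloc(c, 18) -> NULL (c unchanged); heap: [0-0 ALLOC][1-7 FREE][8-20 ALLOC][21-31 ALLOC][32-47 ALLOC][48-48 FREE]
Op 8: free(b) -> (freed b); heap: [0-0 ALLOC][1-20 FREE][21-31 ALLOC][32-47 ALLOC][48-48 FREE]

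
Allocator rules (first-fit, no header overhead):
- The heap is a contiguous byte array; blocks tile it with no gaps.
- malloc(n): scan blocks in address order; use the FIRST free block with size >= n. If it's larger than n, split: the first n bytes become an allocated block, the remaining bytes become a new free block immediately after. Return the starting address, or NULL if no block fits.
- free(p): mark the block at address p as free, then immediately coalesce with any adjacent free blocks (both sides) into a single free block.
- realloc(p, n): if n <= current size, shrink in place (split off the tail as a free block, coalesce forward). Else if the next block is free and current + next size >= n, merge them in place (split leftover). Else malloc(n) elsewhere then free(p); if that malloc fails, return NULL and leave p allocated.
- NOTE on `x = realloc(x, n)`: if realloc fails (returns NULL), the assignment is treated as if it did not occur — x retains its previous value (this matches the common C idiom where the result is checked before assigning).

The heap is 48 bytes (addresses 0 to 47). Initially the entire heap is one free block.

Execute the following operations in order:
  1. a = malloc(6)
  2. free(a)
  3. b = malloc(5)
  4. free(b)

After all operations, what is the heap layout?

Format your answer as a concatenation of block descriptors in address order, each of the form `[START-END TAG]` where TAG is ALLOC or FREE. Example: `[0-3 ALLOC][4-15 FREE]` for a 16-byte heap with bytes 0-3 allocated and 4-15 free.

Op 1: a = malloc(6) -> a = 0; heap: [0-5 ALLOC][6-47 FREE]
Op 2: free(a) -> (freed a); heap: [0-47 FREE]
Op 3: b = malloc(5) -> b = 0; heap: [0-4 ALLOC][5-47 FREE]
Op 4: free(b) -> (freed b); heap: [0-47 FREE]

Answer: [0-47 FREE]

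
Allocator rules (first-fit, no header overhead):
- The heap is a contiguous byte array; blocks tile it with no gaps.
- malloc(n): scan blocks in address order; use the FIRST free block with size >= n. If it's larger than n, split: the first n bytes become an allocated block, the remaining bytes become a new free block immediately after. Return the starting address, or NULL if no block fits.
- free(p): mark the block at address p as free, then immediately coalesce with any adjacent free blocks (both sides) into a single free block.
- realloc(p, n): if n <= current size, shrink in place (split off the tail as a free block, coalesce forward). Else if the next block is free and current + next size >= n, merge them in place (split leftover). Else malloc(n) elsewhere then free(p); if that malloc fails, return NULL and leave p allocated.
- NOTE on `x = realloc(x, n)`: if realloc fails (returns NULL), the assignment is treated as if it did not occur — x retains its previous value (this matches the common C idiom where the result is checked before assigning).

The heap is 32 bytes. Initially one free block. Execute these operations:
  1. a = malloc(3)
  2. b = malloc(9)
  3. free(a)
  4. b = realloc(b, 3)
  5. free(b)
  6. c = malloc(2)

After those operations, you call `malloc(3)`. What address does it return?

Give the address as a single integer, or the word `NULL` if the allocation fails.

Answer: 2

Derivation:
Op 1: a = malloc(3) -> a = 0; heap: [0-2 ALLOC][3-31 FREE]
Op 2: b = malloc(9) -> b = 3; heap: [0-2 ALLOC][3-11 ALLOC][12-31 FREE]
Op 3: free(a) -> (freed a); heap: [0-2 FREE][3-11 ALLOC][12-31 FREE]
Op 4: b = realloc(b, 3) -> b = 3; heap: [0-2 FREE][3-5 ALLOC][6-31 FREE]
Op 5: free(b) -> (freed b); heap: [0-31 FREE]
Op 6: c = malloc(2) -> c = 0; heap: [0-1 ALLOC][2-31 FREE]
malloc(3): first-fit scan over [0-1 ALLOC][2-31 FREE] -> 2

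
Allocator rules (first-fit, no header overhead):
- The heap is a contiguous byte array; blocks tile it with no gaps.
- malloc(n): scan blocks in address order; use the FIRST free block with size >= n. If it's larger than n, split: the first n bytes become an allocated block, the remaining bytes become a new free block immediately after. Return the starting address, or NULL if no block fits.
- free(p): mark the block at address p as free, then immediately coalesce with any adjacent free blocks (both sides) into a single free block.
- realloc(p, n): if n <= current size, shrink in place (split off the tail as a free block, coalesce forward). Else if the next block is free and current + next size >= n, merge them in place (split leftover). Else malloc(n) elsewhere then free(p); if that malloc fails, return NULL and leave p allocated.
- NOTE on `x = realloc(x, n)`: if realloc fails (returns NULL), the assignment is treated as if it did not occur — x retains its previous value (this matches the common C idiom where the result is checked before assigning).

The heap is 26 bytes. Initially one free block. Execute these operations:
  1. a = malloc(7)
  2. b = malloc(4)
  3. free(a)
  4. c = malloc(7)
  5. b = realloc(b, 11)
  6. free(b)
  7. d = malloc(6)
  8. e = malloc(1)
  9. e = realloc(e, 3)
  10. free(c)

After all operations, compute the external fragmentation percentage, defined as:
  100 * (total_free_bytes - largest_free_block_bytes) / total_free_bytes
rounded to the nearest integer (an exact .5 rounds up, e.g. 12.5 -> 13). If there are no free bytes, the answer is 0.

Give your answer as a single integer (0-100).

Answer: 41

Derivation:
Op 1: a = malloc(7) -> a = 0; heap: [0-6 ALLOC][7-25 FREE]
Op 2: b = malloc(4) -> b = 7; heap: [0-6 ALLOC][7-10 ALLOC][11-25 FREE]
Op 3: free(a) -> (freed a); heap: [0-6 FREE][7-10 ALLOC][11-25 FREE]
Op 4: c = malloc(7) -> c = 0; heap: [0-6 ALLOC][7-10 ALLOC][11-25 FREE]
Op 5: b = realloc(b, 11) -> b = 7; heap: [0-6 ALLOC][7-17 ALLOC][18-25 FREE]
Op 6: free(b) -> (freed b); heap: [0-6 ALLOC][7-25 FREE]
Op 7: d = malloc(6) -> d = 7; heap: [0-6 ALLOC][7-12 ALLOC][13-25 FREE]
Op 8: e = malloc(1) -> e = 13; heap: [0-6 ALLOC][7-12 ALLOC][13-13 ALLOC][14-25 FREE]
Op 9: e = realloc(e, 3) -> e = 13; heap: [0-6 ALLOC][7-12 ALLOC][13-15 ALLOC][16-25 FREE]
Op 10: free(c) -> (freed c); heap: [0-6 FREE][7-12 ALLOC][13-15 ALLOC][16-25 FREE]
Free blocks: [7 10] total_free=17 largest=10 -> 100*(17-10)/17 = 700/17 ≈ 41.176 -> rounds to 41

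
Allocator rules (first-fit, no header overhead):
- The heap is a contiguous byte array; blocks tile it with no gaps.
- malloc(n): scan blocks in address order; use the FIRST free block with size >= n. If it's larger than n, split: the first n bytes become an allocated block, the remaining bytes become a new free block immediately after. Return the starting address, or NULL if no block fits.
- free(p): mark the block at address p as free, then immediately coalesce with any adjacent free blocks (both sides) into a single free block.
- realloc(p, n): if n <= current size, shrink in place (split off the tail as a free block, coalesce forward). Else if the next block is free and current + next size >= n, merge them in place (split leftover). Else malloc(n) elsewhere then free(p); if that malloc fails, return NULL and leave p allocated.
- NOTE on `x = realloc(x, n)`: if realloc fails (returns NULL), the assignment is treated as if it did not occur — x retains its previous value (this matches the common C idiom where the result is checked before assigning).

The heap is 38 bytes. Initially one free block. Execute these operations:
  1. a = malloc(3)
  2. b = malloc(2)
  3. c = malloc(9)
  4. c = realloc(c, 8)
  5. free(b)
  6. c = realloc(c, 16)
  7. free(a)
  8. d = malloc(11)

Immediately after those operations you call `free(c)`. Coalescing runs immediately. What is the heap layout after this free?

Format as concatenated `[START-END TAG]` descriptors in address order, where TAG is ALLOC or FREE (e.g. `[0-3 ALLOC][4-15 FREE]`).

Answer: [0-20 FREE][21-31 ALLOC][32-37 FREE]

Derivation:
Op 1: a = malloc(3) -> a = 0; heap: [0-2 ALLOC][3-37 FREE]
Op 2: b = malloc(2) -> b = 3; heap: [0-2 ALLOC][3-4 ALLOC][5-37 FREE]
Op 3: c = malloc(9) -> c = 5; heap: [0-2 ALLOC][3-4 ALLOC][5-13 ALLOC][14-37 FREE]
Op 4: c = realloc(c, 8) -> c = 5; heap: [0-2 ALLOC][3-4 ALLOC][5-12 ALLOC][13-37 FREE]
Op 5: free(b) -> (freed b); heap: [0-2 ALLOC][3-4 FREE][5-12 ALLOC][13-37 FREE]
Op 6: c = realloc(c, 16) -> c = 5; heap: [0-2 ALLOC][3-4 FREE][5-20 ALLOC][21-37 FREE]
Op 7: free(a) -> (freed a); heap: [0-4 FREE][5-20 ALLOC][21-37 FREE]
Op 8: d = malloc(11) -> d = 21; heap: [0-4 FREE][5-20 ALLOC][21-31 ALLOC][32-37 FREE]
free(c): c = 5 -> block [5-20 ALLOC]; mark free, coalesce with adjacent free neighbors -> [0-20 FREE][21-31 ALLOC][32-37 FREE]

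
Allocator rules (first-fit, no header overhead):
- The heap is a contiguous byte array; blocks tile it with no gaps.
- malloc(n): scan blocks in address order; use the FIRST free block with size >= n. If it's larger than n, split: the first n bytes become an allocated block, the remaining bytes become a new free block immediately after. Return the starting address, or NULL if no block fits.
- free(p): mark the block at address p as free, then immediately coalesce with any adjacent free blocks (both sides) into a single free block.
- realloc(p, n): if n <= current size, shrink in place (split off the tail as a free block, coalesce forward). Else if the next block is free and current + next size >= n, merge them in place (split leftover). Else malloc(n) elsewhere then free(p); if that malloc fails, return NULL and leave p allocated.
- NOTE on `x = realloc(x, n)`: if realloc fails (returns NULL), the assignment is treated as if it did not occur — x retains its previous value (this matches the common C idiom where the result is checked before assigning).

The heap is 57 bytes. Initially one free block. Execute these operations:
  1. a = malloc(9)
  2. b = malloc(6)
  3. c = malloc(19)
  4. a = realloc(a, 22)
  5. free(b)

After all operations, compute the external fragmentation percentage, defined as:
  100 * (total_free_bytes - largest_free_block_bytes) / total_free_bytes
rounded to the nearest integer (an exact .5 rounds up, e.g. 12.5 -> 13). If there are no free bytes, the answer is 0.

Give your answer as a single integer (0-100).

Op 1: a = malloc(9) -> a = 0; heap: [0-8 ALLOC][9-56 FREE]
Op 2: b = malloc(6) -> b = 9; heap: [0-8 ALLOC][9-14 ALLOC][15-56 FREE]
Op 3: c = malloc(19) -> c = 15; heap: [0-8 ALLOC][9-14 ALLOC][15-33 ALLOC][34-56 FREE]
Op 4: a = realloc(a, 22) -> a = 34; heap: [0-8 FREE][9-14 ALLOC][15-33 ALLOC][34-55 ALLOC][56-56 FREE]
Op 5: free(b) -> (freed b); heap: [0-14 FREE][15-33 ALLOC][34-55 ALLOC][56-56 FREE]
Free blocks: [15 1] total_free=16 largest=15 -> 100*(16-15)/16 = 100/16 = 6.25 -> rounds to 6

Answer: 6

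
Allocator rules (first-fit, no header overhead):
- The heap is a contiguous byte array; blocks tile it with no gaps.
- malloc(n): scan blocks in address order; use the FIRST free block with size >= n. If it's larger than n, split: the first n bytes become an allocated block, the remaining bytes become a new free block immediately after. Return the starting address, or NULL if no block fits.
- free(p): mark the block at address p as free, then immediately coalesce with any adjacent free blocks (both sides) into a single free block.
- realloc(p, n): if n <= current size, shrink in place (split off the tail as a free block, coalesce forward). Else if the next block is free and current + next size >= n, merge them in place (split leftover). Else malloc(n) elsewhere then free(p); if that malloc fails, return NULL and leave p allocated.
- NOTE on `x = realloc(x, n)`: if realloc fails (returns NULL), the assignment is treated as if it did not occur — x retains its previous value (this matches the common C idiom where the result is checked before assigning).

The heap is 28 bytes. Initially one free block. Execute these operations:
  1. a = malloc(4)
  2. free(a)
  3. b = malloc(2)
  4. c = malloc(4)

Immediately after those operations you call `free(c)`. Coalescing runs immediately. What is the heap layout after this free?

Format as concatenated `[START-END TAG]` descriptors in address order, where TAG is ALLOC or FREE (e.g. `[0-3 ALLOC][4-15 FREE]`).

Answer: [0-1 ALLOC][2-27 FREE]

Derivation:
Op 1: a = malloc(4) -> a = 0; heap: [0-3 ALLOC][4-27 FREE]
Op 2: free(a) -> (freed a); heap: [0-27 FREE]
Op 3: b = malloc(2) -> b = 0; heap: [0-1 ALLOC][2-27 FREE]
Op 4: c = malloc(4) -> c = 2; heap: [0-1 ALLOC][2-5 ALLOC][6-27 FREE]
free(c): c = 2 -> block [2-5 ALLOC]; mark free, coalesce with adjacent free neighbors -> [0-1 ALLOC][2-27 FREE]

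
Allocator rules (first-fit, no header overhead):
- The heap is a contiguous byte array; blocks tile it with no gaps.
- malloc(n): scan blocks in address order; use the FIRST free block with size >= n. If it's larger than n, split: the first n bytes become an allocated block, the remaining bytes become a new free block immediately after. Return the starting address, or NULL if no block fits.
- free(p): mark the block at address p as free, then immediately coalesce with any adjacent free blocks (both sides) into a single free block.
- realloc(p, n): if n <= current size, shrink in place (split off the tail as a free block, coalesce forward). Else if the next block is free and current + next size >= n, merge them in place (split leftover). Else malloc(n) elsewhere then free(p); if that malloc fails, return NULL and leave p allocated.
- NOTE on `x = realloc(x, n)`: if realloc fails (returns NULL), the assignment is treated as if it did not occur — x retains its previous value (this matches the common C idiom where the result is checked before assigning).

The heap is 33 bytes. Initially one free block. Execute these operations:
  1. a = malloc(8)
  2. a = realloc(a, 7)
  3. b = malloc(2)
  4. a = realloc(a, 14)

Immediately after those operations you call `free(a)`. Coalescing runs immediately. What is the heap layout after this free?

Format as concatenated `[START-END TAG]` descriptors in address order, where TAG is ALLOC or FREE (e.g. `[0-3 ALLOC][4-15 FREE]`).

Op 1: a = malloc(8) -> a = 0; heap: [0-7 ALLOC][8-32 FREE]
Op 2: a = realloc(a, 7) -> a = 0; heap: [0-6 ALLOC][7-32 FREE]
Op 3: b = malloc(2) -> b = 7; heap: [0-6 ALLOC][7-8 ALLOC][9-32 FREE]
Op 4: a = realloc(a, 14) -> a = 9; heap: [0-6 FREE][7-8 ALLOC][9-22 ALLOC][23-32 FREE]
free(a): a = 9 -> block [9-22 ALLOC]; mark free, coalesce with adjacent free neighbors -> [0-6 FREE][7-8 ALLOC][9-32 FREE]

Answer: [0-6 FREE][7-8 ALLOC][9-32 FREE]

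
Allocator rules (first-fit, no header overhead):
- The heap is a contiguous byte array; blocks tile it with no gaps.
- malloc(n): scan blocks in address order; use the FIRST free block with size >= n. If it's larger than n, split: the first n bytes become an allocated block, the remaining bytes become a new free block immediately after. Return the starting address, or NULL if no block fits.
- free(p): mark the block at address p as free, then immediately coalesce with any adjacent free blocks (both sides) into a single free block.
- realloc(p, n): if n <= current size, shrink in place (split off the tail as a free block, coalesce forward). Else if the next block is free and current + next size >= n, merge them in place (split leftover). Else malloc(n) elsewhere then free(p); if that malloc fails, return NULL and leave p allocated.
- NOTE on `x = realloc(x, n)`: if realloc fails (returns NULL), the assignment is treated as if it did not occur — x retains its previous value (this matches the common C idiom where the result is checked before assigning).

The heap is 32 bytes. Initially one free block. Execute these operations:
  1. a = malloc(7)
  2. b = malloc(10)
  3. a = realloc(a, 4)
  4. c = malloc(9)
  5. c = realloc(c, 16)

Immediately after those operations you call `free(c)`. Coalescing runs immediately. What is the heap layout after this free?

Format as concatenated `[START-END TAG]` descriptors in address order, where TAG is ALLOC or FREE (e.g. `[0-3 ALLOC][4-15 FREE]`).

Op 1: a = malloc(7) -> a = 0; heap: [0-6 ALLOC][7-31 FREE]
Op 2: b = malloc(10) -> b = 7; heap: [0-6 ALLOC][7-16 ALLOC][17-31 FREE]
Op 3: a = realloc(a, 4) -> a = 0; heap: [0-3 ALLOC][4-6 FREE][7-16 ALLOC][17-31 FREE]
Op 4: c = malloc(9) -> c = 17; heap: [0-3 ALLOC][4-6 FREE][7-16 ALLOC][17-25 ALLOC][26-31 FREE]
Op 5: c = realloc(c, 16) -> NULL (c unchanged); heap: [0-3 ALLOC][4-6 FREE][7-16 ALLOC][17-25 ALLOC][26-31 FREE]
free(c): c = 17 -> block [17-25 ALLOC]; mark free, coalesce with adjacent free neighbors -> [0-3 ALLOC][4-6 FREE][7-16 ALLOC][17-31 FREE]

Answer: [0-3 ALLOC][4-6 FREE][7-16 ALLOC][17-31 FREE]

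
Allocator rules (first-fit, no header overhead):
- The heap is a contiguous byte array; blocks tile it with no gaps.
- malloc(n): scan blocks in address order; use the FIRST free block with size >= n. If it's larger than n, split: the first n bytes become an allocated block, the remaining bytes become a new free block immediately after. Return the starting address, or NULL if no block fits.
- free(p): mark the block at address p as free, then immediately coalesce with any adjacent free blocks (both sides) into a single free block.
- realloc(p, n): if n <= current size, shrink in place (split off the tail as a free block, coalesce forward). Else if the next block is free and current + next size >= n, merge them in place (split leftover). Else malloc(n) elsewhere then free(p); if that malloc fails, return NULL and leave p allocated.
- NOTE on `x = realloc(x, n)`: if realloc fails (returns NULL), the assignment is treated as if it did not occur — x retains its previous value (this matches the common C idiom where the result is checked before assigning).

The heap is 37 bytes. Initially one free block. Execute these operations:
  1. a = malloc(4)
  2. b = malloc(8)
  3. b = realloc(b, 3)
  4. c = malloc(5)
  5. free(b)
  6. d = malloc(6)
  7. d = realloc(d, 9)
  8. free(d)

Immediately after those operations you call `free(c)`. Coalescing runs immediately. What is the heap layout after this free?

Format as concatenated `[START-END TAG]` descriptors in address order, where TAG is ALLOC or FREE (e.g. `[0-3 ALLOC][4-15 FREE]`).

Answer: [0-3 ALLOC][4-36 FREE]

Derivation:
Op 1: a = malloc(4) -> a = 0; heap: [0-3 ALLOC][4-36 FREE]
Op 2: b = malloc(8) -> b = 4; heap: [0-3 ALLOC][4-11 ALLOC][12-36 FREE]
Op 3: b = realloc(b, 3) -> b = 4; heap: [0-3 ALLOC][4-6 ALLOC][7-36 FREE]
Op 4: c = malloc(5) -> c = 7; heap: [0-3 ALLOC][4-6 ALLOC][7-11 ALLOC][12-36 FREE]
Op 5: free(b) -> (freed b); heap: [0-3 ALLOC][4-6 FREE][7-11 ALLOC][12-36 FREE]
Op 6: d = malloc(6) -> d = 12; heap: [0-3 ALLOC][4-6 FREE][7-11 ALLOC][12-17 ALLOC][18-36 FREE]
Op 7: d = realloc(d, 9) -> d = 12; heap: [0-3 ALLOC][4-6 FREE][7-11 ALLOC][12-20 ALLOC][21-36 FREE]
Op 8: free(d) -> (freed d); heap: [0-3 ALLOC][4-6 FREE][7-11 ALLOC][12-36 FREE]
free(c): c = 7 -> block [7-11 ALLOC]; mark free, coalesce with adjacent free neighbors -> [0-3 ALLOC][4-36 FREE]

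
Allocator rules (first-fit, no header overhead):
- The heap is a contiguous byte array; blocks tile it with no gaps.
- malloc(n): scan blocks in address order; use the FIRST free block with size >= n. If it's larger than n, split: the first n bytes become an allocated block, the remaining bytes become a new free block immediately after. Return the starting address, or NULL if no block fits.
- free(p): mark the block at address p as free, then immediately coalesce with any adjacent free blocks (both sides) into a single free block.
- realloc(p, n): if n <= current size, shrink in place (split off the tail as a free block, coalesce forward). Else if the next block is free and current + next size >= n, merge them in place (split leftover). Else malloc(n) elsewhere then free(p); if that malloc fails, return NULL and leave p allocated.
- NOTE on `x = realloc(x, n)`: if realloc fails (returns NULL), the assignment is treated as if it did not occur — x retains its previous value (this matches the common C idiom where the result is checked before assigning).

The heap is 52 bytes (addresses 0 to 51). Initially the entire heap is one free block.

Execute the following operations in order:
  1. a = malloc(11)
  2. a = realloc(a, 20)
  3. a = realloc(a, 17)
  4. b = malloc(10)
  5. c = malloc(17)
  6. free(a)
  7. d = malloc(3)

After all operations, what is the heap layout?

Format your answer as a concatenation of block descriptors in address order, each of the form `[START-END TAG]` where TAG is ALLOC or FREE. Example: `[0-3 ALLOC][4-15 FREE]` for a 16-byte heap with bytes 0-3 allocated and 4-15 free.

Answer: [0-2 ALLOC][3-16 FREE][17-26 ALLOC][27-43 ALLOC][44-51 FREE]

Derivation:
Op 1: a = malloc(11) -> a = 0; heap: [0-10 ALLOC][11-51 FREE]
Op 2: a = realloc(a, 20) -> a = 0; heap: [0-19 ALLOC][20-51 FREE]
Op 3: a = realloc(a, 17) -> a = 0; heap: [0-16 ALLOC][17-51 FREE]
Op 4: b = malloc(10) -> b = 17; heap: [0-16 ALLOC][17-26 ALLOC][27-51 FREE]
Op 5: c = malloc(17) -> c = 27; heap: [0-16 ALLOC][17-26 ALLOC][27-43 ALLOC][44-51 FREE]
Op 6: free(a) -> (freed a); heap: [0-16 FREE][17-26 ALLOC][27-43 ALLOC][44-51 FREE]
Op 7: d = malloc(3) -> d = 0; heap: [0-2 ALLOC][3-16 FREE][17-26 ALLOC][27-43 ALLOC][44-51 FREE]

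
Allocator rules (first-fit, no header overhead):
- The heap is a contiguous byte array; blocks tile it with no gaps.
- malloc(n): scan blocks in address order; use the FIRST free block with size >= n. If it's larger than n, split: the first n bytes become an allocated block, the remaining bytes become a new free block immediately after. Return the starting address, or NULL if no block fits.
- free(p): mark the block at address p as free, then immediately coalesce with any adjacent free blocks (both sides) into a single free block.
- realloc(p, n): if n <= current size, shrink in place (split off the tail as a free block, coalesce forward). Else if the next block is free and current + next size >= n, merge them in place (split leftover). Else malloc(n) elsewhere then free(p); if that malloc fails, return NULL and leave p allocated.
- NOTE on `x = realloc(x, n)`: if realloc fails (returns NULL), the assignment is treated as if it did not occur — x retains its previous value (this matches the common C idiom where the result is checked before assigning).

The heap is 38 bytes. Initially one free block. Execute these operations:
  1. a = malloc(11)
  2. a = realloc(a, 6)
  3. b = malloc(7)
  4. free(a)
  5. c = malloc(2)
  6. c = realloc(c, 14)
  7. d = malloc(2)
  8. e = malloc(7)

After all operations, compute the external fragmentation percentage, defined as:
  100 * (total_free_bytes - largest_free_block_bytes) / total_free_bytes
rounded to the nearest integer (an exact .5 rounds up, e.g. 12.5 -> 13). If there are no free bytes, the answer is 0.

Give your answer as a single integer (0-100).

Answer: 50

Derivation:
Op 1: a = malloc(11) -> a = 0; heap: [0-10 ALLOC][11-37 FREE]
Op 2: a = realloc(a, 6) -> a = 0; heap: [0-5 ALLOC][6-37 FREE]
Op 3: b = malloc(7) -> b = 6; heap: [0-5 ALLOC][6-12 ALLOC][13-37 FREE]
Op 4: free(a) -> (freed a); heap: [0-5 FREE][6-12 ALLOC][13-37 FREE]
Op 5: c = malloc(2) -> c = 0; heap: [0-1 ALLOC][2-5 FREE][6-12 ALLOC][13-37 FREE]
Op 6: c = realloc(c, 14) -> c = 13; heap: [0-5 FREE][6-12 ALLOC][13-26 ALLOC][27-37 FREE]
Op 7: d = malloc(2) -> d = 0; heap: [0-1 ALLOC][2-5 FREE][6-12 ALLOC][13-26 ALLOC][27-37 FREE]
Op 8: e = malloc(7) -> e = 27; heap: [0-1 ALLOC][2-5 FREE][6-12 ALLOC][13-26 ALLOC][27-33 ALLOC][34-37 FREE]
Free blocks: [4 4] total_free=8 largest=4 -> 100*(8-4)/8 = 400/8 = 50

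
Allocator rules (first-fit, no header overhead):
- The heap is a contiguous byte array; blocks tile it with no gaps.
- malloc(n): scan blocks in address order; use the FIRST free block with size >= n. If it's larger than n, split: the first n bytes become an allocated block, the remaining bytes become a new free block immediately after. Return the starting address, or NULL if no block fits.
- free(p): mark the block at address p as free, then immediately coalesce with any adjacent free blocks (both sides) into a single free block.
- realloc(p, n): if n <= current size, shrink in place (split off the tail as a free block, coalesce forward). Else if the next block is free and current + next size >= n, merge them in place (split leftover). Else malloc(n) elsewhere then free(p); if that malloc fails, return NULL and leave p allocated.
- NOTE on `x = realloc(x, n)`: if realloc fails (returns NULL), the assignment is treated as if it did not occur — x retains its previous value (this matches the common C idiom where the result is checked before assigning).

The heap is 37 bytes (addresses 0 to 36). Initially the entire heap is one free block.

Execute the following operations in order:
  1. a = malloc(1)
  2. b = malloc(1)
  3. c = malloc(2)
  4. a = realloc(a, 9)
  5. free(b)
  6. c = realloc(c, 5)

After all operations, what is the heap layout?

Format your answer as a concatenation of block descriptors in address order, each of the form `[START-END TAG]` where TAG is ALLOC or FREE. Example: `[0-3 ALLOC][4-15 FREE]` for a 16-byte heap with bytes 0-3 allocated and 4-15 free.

Op 1: a = malloc(1) -> a = 0; heap: [0-0 ALLOC][1-36 FREE]
Op 2: b = malloc(1) -> b = 1; heap: [0-0 ALLOC][1-1 ALLOC][2-36 FREE]
Op 3: c = malloc(2) -> c = 2; heap: [0-0 ALLOC][1-1 ALLOC][2-3 ALLOC][4-36 FREE]
Op 4: a = realloc(a, 9) -> a = 4; heap: [0-0 FREE][1-1 ALLOC][2-3 ALLOC][4-12 ALLOC][13-36 FREE]
Op 5: free(b) -> (freed b); heap: [0-1 FREE][2-3 ALLOC][4-12 ALLOC][13-36 FREE]
Op 6: c = realloc(c, 5) -> c = 13; heap: [0-3 FREE][4-12 ALLOC][13-17 ALLOC][18-36 FREE]

Answer: [0-3 FREE][4-12 ALLOC][13-17 ALLOC][18-36 FREE]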